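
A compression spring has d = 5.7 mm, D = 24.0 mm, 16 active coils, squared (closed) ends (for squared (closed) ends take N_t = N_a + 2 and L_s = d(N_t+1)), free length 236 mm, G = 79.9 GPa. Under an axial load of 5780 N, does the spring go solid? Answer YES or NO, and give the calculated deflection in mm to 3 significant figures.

k = Gd⁴/(8D³N_a) = (79.9×10³)(5.7⁴)/(8·24.0³·16) = 47.665 N/mm
N_t = 18; L_s = 5.7·19 = 108.3 mm; δ_solid = L₀ − L_s = 236 − 108.3 = 127.7 mm
δ = F/k = 5780/47.665 = 121.26 mm
δ < δ_solid → spring does not go solid

NO, δ = 121 mm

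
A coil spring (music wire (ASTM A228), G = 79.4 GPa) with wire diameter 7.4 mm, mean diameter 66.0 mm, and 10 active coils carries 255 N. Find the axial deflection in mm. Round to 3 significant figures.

k = Gd⁴/(8D³N_a) = (79.4×10³)(7.4⁴)/(8·66.0³·10) = 10.352 N/mm
δ = F/k = 255 / 10.352 = 24.633 mm

24.6 mm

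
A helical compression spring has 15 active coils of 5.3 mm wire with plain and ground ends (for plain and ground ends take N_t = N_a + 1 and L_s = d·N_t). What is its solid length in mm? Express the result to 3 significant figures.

plain and ground ends: N_t = N_a + 1 = 15 + 1 = 16
L_s = d·N_t = 5.3 × 16 = 84.8 mm

84.8 mm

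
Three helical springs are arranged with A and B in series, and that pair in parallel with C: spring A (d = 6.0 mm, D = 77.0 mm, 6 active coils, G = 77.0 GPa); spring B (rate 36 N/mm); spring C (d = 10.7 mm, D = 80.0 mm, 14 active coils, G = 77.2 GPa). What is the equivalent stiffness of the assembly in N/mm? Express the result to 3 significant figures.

k_A = Gd⁴/(8D³N_a) = (77.0×10³)(6.0⁴)/(8·77.0³·6) = 4.5539 N/mm
k_C = Gd⁴/(8D³N_a) = (77.2×10³)(10.7⁴)/(8·80.0³·14) = 17.647 N/mm
Springs A,B series: k_AB = 1/(1/4.5539+1/36) = 4.0425 N/mm; parallel with C: k_eq = 4.0425+17.647 = 21.689 N/mm

21.7 N/mm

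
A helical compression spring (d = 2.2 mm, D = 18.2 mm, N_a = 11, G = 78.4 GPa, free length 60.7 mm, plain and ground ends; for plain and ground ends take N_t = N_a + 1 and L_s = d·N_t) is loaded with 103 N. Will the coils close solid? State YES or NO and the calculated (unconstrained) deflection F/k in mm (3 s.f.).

k = Gd⁴/(8D³N_a) = (78.4×10³)(2.2⁴)/(8·18.2³·11) = 3.4619 N/mm
N_t = 12; L_s = 2.2·12 = 26.4 mm; δ_solid = L₀ − L_s = 60.7 − 26.4 = 34.3 mm
δ = F/k = 103/3.4619 = 29.753 mm
δ < δ_solid → spring does not go solid

NO, δ = 29.8 mm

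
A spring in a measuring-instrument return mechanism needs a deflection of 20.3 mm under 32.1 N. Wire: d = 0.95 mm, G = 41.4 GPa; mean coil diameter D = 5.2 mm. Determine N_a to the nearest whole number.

Required rate k = F/δ = 32.1/20.3 = 1.5813 N/mm
N_a = Gd⁴/(8D³k) = (41.4×10³ × 0.95⁴)/(8 × 5.2³ × 1.5813)
    = 33720.6 / 1778.73 = 18.96 → 19 coils

19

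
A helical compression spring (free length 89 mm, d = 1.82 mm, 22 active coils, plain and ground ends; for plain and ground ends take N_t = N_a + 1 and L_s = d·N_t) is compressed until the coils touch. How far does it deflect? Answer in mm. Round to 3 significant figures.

47.1 mm

N_t = 23; L_s = 1.82·23 = 41.86 mm
δ_solid = L₀ − L_s = 89 − 41.86 = 47.14 mm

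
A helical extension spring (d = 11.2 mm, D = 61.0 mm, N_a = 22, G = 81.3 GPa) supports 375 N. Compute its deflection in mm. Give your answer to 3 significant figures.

k = Gd⁴/(8D³N_a) = (81.3×10³)(11.2⁴)/(8·61.0³·22) = 32.023 N/mm
δ = F/k = 375 / 32.023 = 11.71 mm

11.7 mm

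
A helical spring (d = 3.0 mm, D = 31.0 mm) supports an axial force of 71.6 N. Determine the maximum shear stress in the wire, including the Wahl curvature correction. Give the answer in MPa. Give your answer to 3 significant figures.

Spring index C = D/d = 31.0/3.0 = 10.3333
K_W = (4C−1)/(4C−4) + 0.615/C = 40.333/37.333 + 0.0595 = 1.1399
τ₀ = 8FD/(πd³) = 8·71.6·31.0/(π·3.0³) = 17756.8/84.823 = 209.34 MPa
τ_max = K·τ₀ = 1.1399 × 209.34 = 238.62 MPa

239 MPa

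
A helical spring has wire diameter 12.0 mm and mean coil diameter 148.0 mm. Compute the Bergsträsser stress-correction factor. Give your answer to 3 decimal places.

C = D/d = 148.0/12.0 = 12.3333
K_B = (4C+2)/(4C−3) = 51.333/46.333 = 1.1079

1.108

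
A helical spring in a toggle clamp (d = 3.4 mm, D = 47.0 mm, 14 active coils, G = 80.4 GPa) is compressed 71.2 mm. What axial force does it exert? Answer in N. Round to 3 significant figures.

k = Gd⁴/(8D³N_a) = (80.4×10³)(3.4⁴)/(8·47.0³·14) = 0.92397 N/mm
F = k·δ = 0.92397 × 71.2 = 65.787 N

65.8 N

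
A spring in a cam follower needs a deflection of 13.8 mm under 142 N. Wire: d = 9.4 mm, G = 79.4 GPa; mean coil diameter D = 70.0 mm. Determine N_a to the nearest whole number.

22

Required rate k = F/δ = 142/13.8 = 10.29 N/mm
N_a = Gd⁴/(8D³k) = (79.4×10³ × 9.4⁴)/(8 × 70.0³ × 10.29)
    = 6.19915e+08 / 2.82354e+07 = 21.96 → 22 coils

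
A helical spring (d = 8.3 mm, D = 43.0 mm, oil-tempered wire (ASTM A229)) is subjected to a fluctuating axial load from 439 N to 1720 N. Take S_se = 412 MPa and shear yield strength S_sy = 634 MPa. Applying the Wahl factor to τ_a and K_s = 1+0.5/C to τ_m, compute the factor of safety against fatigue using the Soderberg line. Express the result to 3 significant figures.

1.34

C = D/d = 43.0/8.3 = 5.1807; K_W = (4C−1)/(4C−4)+0.615/C = 1.2981; K_s = 1+0.5/C = 1.0965
F_a = (F_max−F_min)/2 = 640.5 N; F_m = (F_max+F_min)/2 = 1079.5 N
τ_a = K_W·8F_aD/(πd³) = 1.2981 × 122.66 = 159.22 MPa
τ_m = K_s·8F_mD/(πd³) = 1.0965 × 206.73 = 226.68 MPa
Soderberg: 1/n_f = τ_a/S_se + τ_m/S_sy = 159.22/412 + 226.68/634 = 0.38646 + 0.35754 = 0.744
n_f = 1/0.744 = 1.344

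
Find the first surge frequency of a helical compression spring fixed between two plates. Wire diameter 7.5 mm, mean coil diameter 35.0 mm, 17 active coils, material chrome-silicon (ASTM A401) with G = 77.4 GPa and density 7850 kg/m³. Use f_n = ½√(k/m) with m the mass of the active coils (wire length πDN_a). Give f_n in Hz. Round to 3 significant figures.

k = Gd⁴/(8D³N_a) = (77.4×10³)(7.5⁴)/(8·35.0³·17) = 41.999 N/mm = 41999 N/m
Wire length L = πDN_a = π·35.0·17 = 1869.2 mm
m = ρ·(πd²/4)·L = 7850 × 44.179×10⁻⁶ m² × 1.8692 m = 0.64826 kg
f_n = ½√(k/m) = 0.5·√(41999/0.64826) = 0.5·√(64788) = 127.27 Hz

127 Hz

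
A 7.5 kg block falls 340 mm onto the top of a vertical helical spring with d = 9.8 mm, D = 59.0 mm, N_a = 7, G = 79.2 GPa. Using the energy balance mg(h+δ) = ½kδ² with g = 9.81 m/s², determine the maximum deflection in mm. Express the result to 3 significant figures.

k = Gd⁴/(8D³N_a) = (79.2×10³)(9.8⁴)/(8·59.0³·7) = 63.516 N/mm
W = mg = 7.5 × 9.81 = 73.575 N
½kδ² − Wδ − Wh = 0 → δ = (W + √(W² + 2kWh))/k
δ = (73.575 + √(5413.3 + 3.17779e+06))/63.516 = (73.575 + 1784.2)/63.516 = 29.248 mm

29.2 mm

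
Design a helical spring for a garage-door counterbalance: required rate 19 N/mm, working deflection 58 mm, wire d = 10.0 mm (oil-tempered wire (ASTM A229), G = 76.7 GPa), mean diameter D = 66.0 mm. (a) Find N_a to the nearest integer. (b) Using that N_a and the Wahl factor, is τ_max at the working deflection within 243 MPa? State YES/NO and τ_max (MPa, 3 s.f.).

(a) 18 coils; (b) YES, τ_max = 222 MPa

N_a = Gd⁴/(8D³k) = (76.7×10³)(10.0⁴)/(8·66.0³·19) = 17.55 → N_a = 18
Actual rate k = Gd⁴/(8D³·18) = 18.527 N/mm
Working load F = kδ = 18.527·58 = 1074.6 N
C = 66.0/10.0 = 6.6000; K_W = (4C−1)/(4C−4)+0.615/C = 1.2271
τ_max = K_W·8FD/(πd³) = 1.2271·180.6 = 221.61 MPa
τ_max ≤ 243 MPa → acceptable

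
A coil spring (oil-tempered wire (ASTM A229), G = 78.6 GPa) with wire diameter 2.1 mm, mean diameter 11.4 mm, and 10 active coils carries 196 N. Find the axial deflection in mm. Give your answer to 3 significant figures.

15.2 mm

k = Gd⁴/(8D³N_a) = (78.6×10³)(2.1⁴)/(8·11.4³·10) = 12.897 N/mm
δ = F/k = 196 / 12.897 = 15.197 mm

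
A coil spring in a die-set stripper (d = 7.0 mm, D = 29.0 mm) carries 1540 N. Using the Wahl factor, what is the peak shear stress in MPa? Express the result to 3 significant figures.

460 MPa

Spring index C = D/d = 29.0/7.0 = 4.1429
K_W = (4C−1)/(4C−4) + 0.615/C = 15.571/12.571 + 0.1484 = 1.3871
τ₀ = 8FD/(πd³) = 8·1540·29.0/(π·7.0³) = 357280/1077.6 = 331.56 MPa
τ_max = K·τ₀ = 1.3871 × 331.56 = 459.9 MPa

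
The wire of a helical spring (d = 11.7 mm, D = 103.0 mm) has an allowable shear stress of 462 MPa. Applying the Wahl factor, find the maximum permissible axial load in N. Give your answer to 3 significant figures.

2420 N

C = D/d = 103.0/11.7 = 8.8034
K_W = (4C−1)/(4C−4) + 0.615/C = 34.214/31.214 + 0.0699 = 1.1660
τ_max = K·8FD/(πd³) → F_max = τ_allow·πd³/(8DK)
F_max = 462·π·11.7³/(8·103.0·1.1660) = 2.3246e+06/960.76 = 2419.5 N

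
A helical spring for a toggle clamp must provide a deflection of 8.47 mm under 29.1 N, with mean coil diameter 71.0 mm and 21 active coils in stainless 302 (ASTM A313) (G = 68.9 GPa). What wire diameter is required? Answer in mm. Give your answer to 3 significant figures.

7.40 mm

Required rate k = F/δ = 29.1/8.47 = 3.4357 N/mm
d = (8D³N_a·k / G)^(1/4) = (8·71.0³·21·3.4357 / (68.9×10³))^0.25
  = (2998.3)^0.25 = 7.3998 mm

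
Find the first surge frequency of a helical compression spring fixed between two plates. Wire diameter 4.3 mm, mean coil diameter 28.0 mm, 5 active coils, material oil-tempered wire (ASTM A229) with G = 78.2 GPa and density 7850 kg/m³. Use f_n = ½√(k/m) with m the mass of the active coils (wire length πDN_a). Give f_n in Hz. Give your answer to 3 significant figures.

390 Hz

k = Gd⁴/(8D³N_a) = (78.2×10³)(4.3⁴)/(8·28.0³·5) = 30.447 N/mm = 30447 N/m
Wire length L = πDN_a = π·28.0·5 = 439.82 mm
m = ρ·(πd²/4)·L = 7850 × 14.522×10⁻⁶ m² × 0.43982 m = 0.050139 kg
f_n = ½√(k/m) = 0.5·√(30447/0.050139) = 0.5·√(6.0726e+05) = 389.63 Hz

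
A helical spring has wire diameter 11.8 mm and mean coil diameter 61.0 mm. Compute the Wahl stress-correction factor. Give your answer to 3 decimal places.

C = D/d = 61.0/11.8 = 5.1695
K_W = (4C−1)/(4C−4) + 0.615/C = 19.678/16.678 + 0.1190 = 1.2988

1.299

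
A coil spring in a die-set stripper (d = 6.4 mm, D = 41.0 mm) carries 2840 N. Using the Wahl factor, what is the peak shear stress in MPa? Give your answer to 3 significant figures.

1400 MPa

Spring index C = D/d = 41.0/6.4 = 6.4062
K_W = (4C−1)/(4C−4) + 0.615/C = 24.625/21.625 + 0.0960 = 1.2347
τ₀ = 8FD/(πd³) = 8·2840·41.0/(π·6.4³) = 931520/823.55 = 1131.1 MPa
τ_max = K·τ₀ = 1.2347 × 1131.1 = 1396.6 MPa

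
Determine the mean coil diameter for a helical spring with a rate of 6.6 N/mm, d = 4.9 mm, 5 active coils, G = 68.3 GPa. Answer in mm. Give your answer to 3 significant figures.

D = (Gd⁴/(8N_a·k))^(1/3) = (68.3×10³·4.9⁴/(8·5·6.6))^(1/3)
  = (149142)^(1/3) = 53.0315 mm

53.0 mm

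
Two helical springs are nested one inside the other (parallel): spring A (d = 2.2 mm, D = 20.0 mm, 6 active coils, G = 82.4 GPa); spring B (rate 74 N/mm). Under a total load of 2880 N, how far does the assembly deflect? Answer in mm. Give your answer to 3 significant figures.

k_A = Gd⁴/(8D³N_a) = (82.4×10³)(2.2⁴)/(8·20.0³·6) = 5.0267 N/mm
Parallel: k_eq = 5.0267 + 74 = 79.027 N/mm
δ = F/k_eq = 2880/79.027 = 36.443 mm

36.4 mm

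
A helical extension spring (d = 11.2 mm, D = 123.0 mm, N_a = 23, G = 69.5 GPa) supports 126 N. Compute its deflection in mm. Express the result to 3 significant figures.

39.4 mm

k = Gd⁴/(8D³N_a) = (69.5×10³)(11.2⁴)/(8·123.0³·23) = 3.1939 N/mm
δ = F/k = 126 / 3.1939 = 39.45 mm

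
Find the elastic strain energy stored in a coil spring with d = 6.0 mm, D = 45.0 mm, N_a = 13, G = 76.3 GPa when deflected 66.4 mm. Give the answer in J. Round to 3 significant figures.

k = Gd⁴/(8D³N_a) = (76.3×10³)(6.0⁴)/(8·45.0³·13) = 10.434 N/mm
U = ½kδ² = 0.5 × 10.434 × 66.4² = 23002 N·mm = 23.002 J

23.0 J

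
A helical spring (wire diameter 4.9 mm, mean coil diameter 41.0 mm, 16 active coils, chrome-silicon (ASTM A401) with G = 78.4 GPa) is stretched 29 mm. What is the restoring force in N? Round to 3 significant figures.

149 N

k = Gd⁴/(8D³N_a) = (78.4×10³)(4.9⁴)/(8·41.0³·16) = 5.1232 N/mm
F = k·δ = 5.1232 × 29 = 148.57 N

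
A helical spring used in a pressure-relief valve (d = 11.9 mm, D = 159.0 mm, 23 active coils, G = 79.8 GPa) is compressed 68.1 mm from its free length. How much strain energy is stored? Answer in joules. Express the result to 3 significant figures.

5.02 J

k = Gd⁴/(8D³N_a) = (79.8×10³)(11.9⁴)/(8·159.0³·23) = 2.1636 N/mm
U = ½kδ² = 0.5 × 2.1636 × 68.1² = 5017 N·mm = 5.017 J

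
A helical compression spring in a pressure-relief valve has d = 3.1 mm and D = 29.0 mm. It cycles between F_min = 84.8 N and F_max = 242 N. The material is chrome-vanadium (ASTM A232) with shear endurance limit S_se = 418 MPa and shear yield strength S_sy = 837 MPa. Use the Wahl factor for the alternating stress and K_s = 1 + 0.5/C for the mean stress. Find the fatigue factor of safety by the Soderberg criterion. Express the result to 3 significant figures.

C = D/d = 29.0/3.1 = 9.3548; K_W = (4C−1)/(4C−4)+0.615/C = 1.1555; K_s = 1+0.5/C = 1.0534
F_a = (F_max−F_min)/2 = 78.6 N; F_m = (F_max+F_min)/2 = 163.4 N
τ_a = K_W·8F_aD/(πd³) = 1.1555 × 194.84 = 225.14 MPa
τ_m = K_s·8F_mD/(πd³) = 1.0534 × 405.05 = 426.7 MPa
Soderberg: 1/n_f = τ_a/S_se + τ_m/S_sy = 225.14/418 + 426.7/837 = 0.53861 + 0.50979 = 1.0484
n_f = 1/1.0484 = 0.9538

0.954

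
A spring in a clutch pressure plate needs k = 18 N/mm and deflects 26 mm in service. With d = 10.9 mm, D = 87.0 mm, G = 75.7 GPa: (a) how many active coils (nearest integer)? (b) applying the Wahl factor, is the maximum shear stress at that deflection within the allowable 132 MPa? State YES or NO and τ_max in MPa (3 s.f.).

(a) 11 coils; (b) YES, τ_max = 97.1 MPa

N_a = Gd⁴/(8D³k) = (75.7×10³)(10.9⁴)/(8·87.0³·18) = 11.27 → N_a = 11
Actual rate k = Gd⁴/(8D³·11) = 18.44 N/mm
Working load F = kδ = 18.44·26 = 479.44 N
C = 87.0/10.9 = 7.9817; K_W = (4C−1)/(4C−4)+0.615/C = 1.1845
τ_max = K_W·8FD/(πd³) = 1.1845·82.019 = 97.15 MPa
τ_max ≤ 132 MPa → acceptable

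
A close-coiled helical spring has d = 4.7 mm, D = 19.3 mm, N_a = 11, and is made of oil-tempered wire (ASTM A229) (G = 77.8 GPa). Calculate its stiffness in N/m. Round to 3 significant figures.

k = Gd⁴/(8D³N_a) = (77.8×10³ × 4.7⁴) / (8 × 19.3³ × 11)
  = 3.79639e+07 / 632637 = 60.009 N/mm = 60009 N/m

60000 N/m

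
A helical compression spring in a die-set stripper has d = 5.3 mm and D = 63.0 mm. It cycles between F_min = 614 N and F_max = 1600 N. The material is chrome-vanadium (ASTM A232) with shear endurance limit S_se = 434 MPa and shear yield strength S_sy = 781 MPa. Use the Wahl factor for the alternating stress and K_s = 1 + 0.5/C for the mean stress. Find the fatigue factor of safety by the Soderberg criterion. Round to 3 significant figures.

0.337

C = D/d = 63.0/5.3 = 11.8868; K_W = (4C−1)/(4C−4)+0.615/C = 1.1206; K_s = 1+0.5/C = 1.0421
F_a = (F_max−F_min)/2 = 493 N; F_m = (F_max+F_min)/2 = 1107 N
τ_a = K_W·8F_aD/(πd³) = 1.1206 × 531.25 = 595.34 MPa
τ_m = K_s·8F_mD/(πd³) = 1.0421 × 1192.9 = 1243.1 MPa
Soderberg: 1/n_f = τ_a/S_se + τ_m/S_sy = 595.34/434 + 1243.1/781 = 1.37174 + 1.59164 = 2.9634
n_f = 1/2.9634 = 0.3375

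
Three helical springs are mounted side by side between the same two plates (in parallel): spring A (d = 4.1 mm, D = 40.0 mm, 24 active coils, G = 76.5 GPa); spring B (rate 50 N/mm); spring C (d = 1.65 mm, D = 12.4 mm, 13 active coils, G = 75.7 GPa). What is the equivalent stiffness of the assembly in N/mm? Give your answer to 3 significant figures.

k_A = Gd⁴/(8D³N_a) = (76.5×10³)(4.1⁴)/(8·40.0³·24) = 1.7592 N/mm
k_C = Gd⁴/(8D³N_a) = (75.7×10³)(1.65⁴)/(8·12.4³·13) = 2.8297 N/mm
Parallel: k_eq = 1.7592 + 50 + 2.8297 = 54.589 N/mm

54.6 N/mm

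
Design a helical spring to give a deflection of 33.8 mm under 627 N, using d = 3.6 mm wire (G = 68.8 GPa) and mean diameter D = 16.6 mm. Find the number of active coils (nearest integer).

Required rate k = F/δ = 627/33.8 = 18.55 N/mm
N_a = Gd⁴/(8D³k) = (68.8×10³ × 3.6⁴)/(8 × 16.6³ × 18.55)
    = 1.15558e+07 / 678836 = 17.02 → 17 coils

17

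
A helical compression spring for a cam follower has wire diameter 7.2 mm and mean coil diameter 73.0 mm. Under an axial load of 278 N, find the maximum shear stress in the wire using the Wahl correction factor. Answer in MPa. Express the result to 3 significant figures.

158 MPa

Spring index C = D/d = 73.0/7.2 = 10.1389
K_W = (4C−1)/(4C−4) + 0.615/C = 39.556/36.556 + 0.0607 = 1.1427
τ₀ = 8FD/(πd³) = 8·278·73.0/(π·7.2³) = 162352/1172.6 = 138.46 MPa
τ_max = K·τ₀ = 1.1427 × 138.46 = 158.22 MPa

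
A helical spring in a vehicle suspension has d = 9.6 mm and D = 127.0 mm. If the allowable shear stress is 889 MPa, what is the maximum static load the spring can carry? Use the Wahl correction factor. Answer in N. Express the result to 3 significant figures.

2200 N

C = D/d = 127.0/9.6 = 13.2292
K_W = (4C−1)/(4C−4) + 0.615/C = 51.917/48.917 + 0.0465 = 1.1078
τ_max = K·8FD/(πd³) → F_max = τ_allow·πd³/(8DK)
F_max = 889·π·9.6³/(8·127.0·1.1078) = 2.471e+06/1125.5 = 2195.3 N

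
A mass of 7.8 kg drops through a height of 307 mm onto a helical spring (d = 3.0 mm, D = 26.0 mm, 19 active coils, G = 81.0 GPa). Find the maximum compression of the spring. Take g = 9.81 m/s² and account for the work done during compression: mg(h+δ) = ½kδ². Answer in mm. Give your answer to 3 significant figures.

173 mm

k = Gd⁴/(8D³N_a) = (81.0×10³)(3.0⁴)/(8·26.0³·19) = 2.4559 N/mm
W = mg = 7.8 × 9.81 = 76.518 N
½kδ² − Wδ − Wh = 0 → δ = (W + √(W² + 2kWh))/k
δ = (76.518 + √(5855 + 115382))/2.4559 = (76.518 + 348.19)/2.4559 = 172.94 mm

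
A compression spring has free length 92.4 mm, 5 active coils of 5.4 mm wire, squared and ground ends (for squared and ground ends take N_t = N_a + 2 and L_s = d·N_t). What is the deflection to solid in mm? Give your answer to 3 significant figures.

54.6 mm

N_t = 7; L_s = 5.4·7 = 37.8 mm
δ_solid = L₀ − L_s = 92.4 − 37.8 = 54.6 mm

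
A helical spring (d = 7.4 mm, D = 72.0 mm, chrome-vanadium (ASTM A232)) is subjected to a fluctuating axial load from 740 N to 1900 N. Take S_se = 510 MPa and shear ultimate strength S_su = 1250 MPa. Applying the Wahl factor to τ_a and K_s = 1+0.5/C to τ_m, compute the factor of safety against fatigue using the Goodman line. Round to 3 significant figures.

0.914

C = D/d = 72.0/7.4 = 9.7297; K_W = (4C−1)/(4C−4)+0.615/C = 1.1491; K_s = 1+0.5/C = 1.0514
F_a = (F_max−F_min)/2 = 580 N; F_m = (F_max+F_min)/2 = 1320 N
τ_a = K_W·8F_aD/(πd³) = 1.1491 × 262.43 = 301.56 MPa
τ_m = K_s·8F_mD/(πd³) = 1.0514 × 597.24 = 627.94 MPa
Goodman: 1/n_f = τ_a/S_se + τ_m/S_su = 301.56/510 + 627.94/1250 = 0.59129 + 0.50235 = 1.0936
n_f = 1/1.0936 = 0.9144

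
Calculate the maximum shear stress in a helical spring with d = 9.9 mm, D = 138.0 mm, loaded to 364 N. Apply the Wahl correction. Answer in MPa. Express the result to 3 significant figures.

145 MPa

Spring index C = D/d = 138.0/9.9 = 13.9394
K_W = (4C−1)/(4C−4) + 0.615/C = 54.758/51.758 + 0.0441 = 1.1021
τ₀ = 8FD/(πd³) = 8·364·138.0/(π·9.9³) = 401856/3048.3 = 131.83 MPa
τ_max = K·τ₀ = 1.1021 × 131.83 = 145.29 MPa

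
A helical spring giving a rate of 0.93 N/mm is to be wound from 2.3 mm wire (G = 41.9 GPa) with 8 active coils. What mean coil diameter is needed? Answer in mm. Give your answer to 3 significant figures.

27.0 mm

D = (Gd⁴/(8N_a·k))^(1/3) = (41.9×10³·2.3⁴/(8·8·0.93))^(1/3)
  = (19699.8)^(1/3) = 27.0077 mm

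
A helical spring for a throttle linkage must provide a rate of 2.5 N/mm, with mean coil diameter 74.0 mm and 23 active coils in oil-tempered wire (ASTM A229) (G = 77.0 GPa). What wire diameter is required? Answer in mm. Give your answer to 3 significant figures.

d = (8D³N_a·k / G)^(1/4) = (8·74.0³·23·2.5 / (77.0×10³))^0.25
  = (2420.8)^0.25 = 7.0144 mm

7.01 mm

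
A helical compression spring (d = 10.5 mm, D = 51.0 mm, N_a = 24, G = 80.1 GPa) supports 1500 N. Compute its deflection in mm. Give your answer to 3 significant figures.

39.2 mm

k = Gd⁴/(8D³N_a) = (80.1×10³)(10.5⁴)/(8·51.0³·24) = 38.228 N/mm
δ = F/k = 1500 / 38.228 = 39.239 mm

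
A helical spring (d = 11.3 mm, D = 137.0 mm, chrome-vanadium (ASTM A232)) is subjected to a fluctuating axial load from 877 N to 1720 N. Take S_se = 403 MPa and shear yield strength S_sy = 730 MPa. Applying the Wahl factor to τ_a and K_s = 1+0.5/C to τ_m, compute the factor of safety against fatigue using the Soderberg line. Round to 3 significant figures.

1.37

C = D/d = 137.0/11.3 = 12.1239; K_W = (4C−1)/(4C−4)+0.615/C = 1.1181; K_s = 1+0.5/C = 1.0412
F_a = (F_max−F_min)/2 = 421.5 N; F_m = (F_max+F_min)/2 = 1298.5 N
τ_a = K_W·8F_aD/(πd³) = 1.1181 × 101.91 = 113.95 MPa
τ_m = K_s·8F_mD/(πd³) = 1.0412 × 313.95 = 326.9 MPa
Soderberg: 1/n_f = τ_a/S_se + τ_m/S_sy = 113.95/403 + 326.9/730 = 0.28276 + 0.44781 = 0.73057
n_f = 1/0.73057 = 1.369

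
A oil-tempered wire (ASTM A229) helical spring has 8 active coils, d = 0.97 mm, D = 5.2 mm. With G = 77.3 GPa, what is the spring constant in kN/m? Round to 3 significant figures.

k = Gd⁴/(8D³N_a) = (77.3×10³ × 0.97⁴) / (8 × 5.2³ × 8)
  = 68433.1 / 8998.91 = 7.6046 N/mm

7.60 kN/m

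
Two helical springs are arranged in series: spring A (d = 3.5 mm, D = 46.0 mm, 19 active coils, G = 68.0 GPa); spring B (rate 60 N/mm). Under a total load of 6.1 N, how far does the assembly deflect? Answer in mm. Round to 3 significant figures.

8.95 mm

k_A = Gd⁴/(8D³N_a) = (68.0×10³)(3.5⁴)/(8·46.0³·19) = 0.68971 N/mm
Series: 1/k_eq = 1/0.68971 + 1/60 = 1.4666; k_eq = 0.68187 N/mm
δ = F/k_eq = 6.1/0.68187 = 8.946 mm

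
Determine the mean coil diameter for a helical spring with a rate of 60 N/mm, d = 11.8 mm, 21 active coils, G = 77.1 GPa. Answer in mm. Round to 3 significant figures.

D = (Gd⁴/(8N_a·k))^(1/3) = (77.1×10³·11.8⁴/(8·21·60))^(1/3)
  = (148293)^(1/3) = 52.9307 mm

52.9 mm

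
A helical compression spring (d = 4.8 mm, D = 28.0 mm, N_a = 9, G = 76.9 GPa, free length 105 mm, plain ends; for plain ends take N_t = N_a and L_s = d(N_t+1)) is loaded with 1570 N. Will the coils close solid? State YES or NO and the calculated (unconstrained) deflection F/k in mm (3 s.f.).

k = Gd⁴/(8D³N_a) = (76.9×10³)(4.8⁴)/(8·28.0³·9) = 25.828 N/mm
N_t = 9; L_s = 4.8·10 = 48 mm; δ_solid = L₀ − L_s = 105 − 48 = 57 mm
δ = F/k = 1570/25.828 = 60.788 mm
δ ≥ δ_solid → spring goes solid

YES, δ = 60.8 mm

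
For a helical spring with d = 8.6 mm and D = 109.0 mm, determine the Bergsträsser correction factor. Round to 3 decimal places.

C = D/d = 109.0/8.6 = 12.6744
K_B = (4C+2)/(4C−3) = 52.698/47.698 = 1.1048

1.105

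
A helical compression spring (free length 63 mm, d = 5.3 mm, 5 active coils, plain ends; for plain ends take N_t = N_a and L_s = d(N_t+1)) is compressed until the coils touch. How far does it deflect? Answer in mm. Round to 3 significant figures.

31.2 mm

N_t = 5; L_s = 5.3·6 = 31.8 mm
δ_solid = L₀ − L_s = 63 − 31.8 = 31.2 mm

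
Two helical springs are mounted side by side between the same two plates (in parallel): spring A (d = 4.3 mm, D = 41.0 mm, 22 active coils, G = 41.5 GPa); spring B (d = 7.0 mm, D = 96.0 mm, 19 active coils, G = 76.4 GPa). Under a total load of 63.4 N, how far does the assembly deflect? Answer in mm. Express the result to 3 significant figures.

k_A = Gd⁴/(8D³N_a) = (41.5×10³)(4.3⁴)/(8·41.0³·22) = 1.1697 N/mm
k_B = Gd⁴/(8D³N_a) = (76.4×10³)(7.0⁴)/(8·96.0³·19) = 1.364 N/mm
Parallel: k_eq = 1.1697 + 1.364 = 2.5337 N/mm
δ = F/k_eq = 63.4/2.5337 = 25.023 mm

25.0 mm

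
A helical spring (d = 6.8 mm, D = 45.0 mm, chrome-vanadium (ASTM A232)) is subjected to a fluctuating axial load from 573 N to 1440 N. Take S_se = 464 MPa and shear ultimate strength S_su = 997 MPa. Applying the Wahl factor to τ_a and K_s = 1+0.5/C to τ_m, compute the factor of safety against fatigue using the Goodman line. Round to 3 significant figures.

1.23

C = D/d = 45.0/6.8 = 6.6176; K_W = (4C−1)/(4C−4)+0.615/C = 1.2264; K_s = 1+0.5/C = 1.0756
F_a = (F_max−F_min)/2 = 433.5 N; F_m = (F_max+F_min)/2 = 1006.5 N
τ_a = K_W·8F_aD/(πd³) = 1.2264 × 157.98 = 193.76 MPa
τ_m = K_s·8F_mD/(πd³) = 1.0756 × 366.81 = 394.52 MPa
Goodman: 1/n_f = τ_a/S_se + τ_m/S_su = 193.76/464 + 394.52/997 = 0.41758 + 0.39571 = 0.81329
n_f = 1/0.81329 = 1.23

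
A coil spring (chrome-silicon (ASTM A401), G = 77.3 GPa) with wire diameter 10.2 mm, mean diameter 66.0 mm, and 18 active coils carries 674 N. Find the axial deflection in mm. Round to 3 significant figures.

k = Gd⁴/(8D³N_a) = (77.3×10³)(10.2⁴)/(8·66.0³·18) = 20.211 N/mm
δ = F/k = 674 / 20.211 = 33.348 mm

33.3 mm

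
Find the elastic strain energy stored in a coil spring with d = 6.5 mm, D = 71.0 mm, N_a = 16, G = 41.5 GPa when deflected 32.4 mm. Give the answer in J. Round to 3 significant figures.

0.849 J

k = Gd⁴/(8D³N_a) = (41.5×10³)(6.5⁴)/(8·71.0³·16) = 1.617 N/mm
U = ½kδ² = 0.5 × 1.617 × 32.4² = 848.74 N·mm = 0.84874 J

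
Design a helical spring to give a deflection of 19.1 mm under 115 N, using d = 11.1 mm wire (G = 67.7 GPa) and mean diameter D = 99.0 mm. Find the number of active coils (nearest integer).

22

Required rate k = F/δ = 115/19.1 = 6.0209 N/mm
N_a = Gd⁴/(8D³k) = (67.7×10³ × 11.1⁴)/(8 × 99.0³ × 6.0209)
    = 1.02773e+09 / 4.67369e+07 = 21.99 → 22 coils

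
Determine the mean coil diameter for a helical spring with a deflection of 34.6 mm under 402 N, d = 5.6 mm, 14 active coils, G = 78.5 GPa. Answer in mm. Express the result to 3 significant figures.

39.0 mm

Required rate k = F/δ = 402/34.6 = 11.618 N/mm
D = (Gd⁴/(8N_a·k))^(1/3) = (78.5×10³·5.6⁴/(8·14·11.618))^(1/3)
  = (59327.2)^(1/3) = 39.0018 mm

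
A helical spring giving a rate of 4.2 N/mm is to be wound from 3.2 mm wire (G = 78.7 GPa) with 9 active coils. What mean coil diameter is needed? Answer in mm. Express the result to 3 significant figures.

30.1 mm

D = (Gd⁴/(8N_a·k))^(1/3) = (78.7×10³·3.2⁴/(8·9·4.2))^(1/3)
  = (27289.3)^(1/3) = 30.1068 mm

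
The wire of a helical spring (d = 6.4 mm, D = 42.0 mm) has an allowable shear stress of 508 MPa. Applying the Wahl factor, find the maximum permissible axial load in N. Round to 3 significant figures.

1010 N

C = D/d = 42.0/6.4 = 6.5625
K_W = (4C−1)/(4C−4) + 0.615/C = 25.250/22.250 + 0.0937 = 1.2285
τ_max = K·8FD/(πd³) → F_max = τ_allow·πd³/(8DK)
F_max = 508·π·6.4³/(8·42.0·1.2285) = 4.1836e+05/412.79 = 1013.5 N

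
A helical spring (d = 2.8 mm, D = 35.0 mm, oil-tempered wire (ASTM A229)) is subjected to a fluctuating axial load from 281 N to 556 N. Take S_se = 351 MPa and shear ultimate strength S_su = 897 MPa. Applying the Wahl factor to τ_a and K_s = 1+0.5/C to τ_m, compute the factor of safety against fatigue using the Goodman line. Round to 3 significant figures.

0.267

C = D/d = 35.0/2.8 = 12.5000; K_W = (4C−1)/(4C−4)+0.615/C = 1.1144; K_s = 1+0.5/C = 1.0400
F_a = (F_max−F_min)/2 = 137.5 N; F_m = (F_max+F_min)/2 = 418.5 N
τ_a = K_W·8F_aD/(πd³) = 1.1144 × 558.26 = 622.14 MPa
τ_m = K_s·8F_mD/(πd³) = 1.0400 × 1699.1 = 1767.1 MPa
Goodman: 1/n_f = τ_a/S_se + τ_m/S_su = 622.14/351 + 1767.1/897 = 1.77246 + 1.97002 = 3.7425
n_f = 1/3.7425 = 0.2672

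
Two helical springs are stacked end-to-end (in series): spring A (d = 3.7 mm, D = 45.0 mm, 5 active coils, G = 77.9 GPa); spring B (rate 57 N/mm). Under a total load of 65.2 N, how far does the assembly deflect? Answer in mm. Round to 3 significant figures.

17.4 mm

k_A = Gd⁴/(8D³N_a) = (77.9×10³)(3.7⁴)/(8·45.0³·5) = 4.0054 N/mm
Series: 1/k_eq = 1/4.0054 + 1/57 = 0.26721; k_eq = 3.7424 N/mm
δ = F/k_eq = 65.2/3.7424 = 17.422 mm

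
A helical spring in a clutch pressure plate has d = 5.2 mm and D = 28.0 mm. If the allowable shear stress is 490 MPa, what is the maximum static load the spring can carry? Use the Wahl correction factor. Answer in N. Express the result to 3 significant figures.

C = D/d = 28.0/5.2 = 5.3846
K_W = (4C−1)/(4C−4) + 0.615/C = 20.538/17.538 + 0.1142 = 1.2853
τ_max = K·8FD/(πd³) → F_max = τ_allow·πd³/(8DK)
F_max = 490·π·5.2³/(8·28.0·1.2853) = 2.1645e+05/287.9 = 751.82 N

752 N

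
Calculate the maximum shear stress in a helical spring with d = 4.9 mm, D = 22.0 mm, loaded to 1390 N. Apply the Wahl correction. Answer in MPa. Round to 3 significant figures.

895 MPa

Spring index C = D/d = 22.0/4.9 = 4.4898
K_W = (4C−1)/(4C−4) + 0.615/C = 16.959/13.959 + 0.1370 = 1.3519
τ₀ = 8FD/(πd³) = 8·1390·22.0/(π·4.9³) = 244640/369.61 = 661.9 MPa
τ_max = K·τ₀ = 1.3519 × 661.9 = 894.81 MPa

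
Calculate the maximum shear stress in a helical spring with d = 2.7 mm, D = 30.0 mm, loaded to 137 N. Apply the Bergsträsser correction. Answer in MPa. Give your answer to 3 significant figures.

Spring index C = D/d = 30.0/2.7 = 11.1111
K_B = (4C+2)/(4C−3) = 46.444/41.444 = 1.1206
τ₀ = 8FD/(πd³) = 8·137·30.0/(π·2.7³) = 32880/61.836 = 531.73 MPa
τ_max = K·τ₀ = 1.1206 × 531.73 = 595.88 MPa

596 MPa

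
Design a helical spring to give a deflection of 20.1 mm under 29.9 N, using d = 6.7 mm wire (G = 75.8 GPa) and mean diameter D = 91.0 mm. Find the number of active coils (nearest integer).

Required rate k = F/δ = 29.9/20.1 = 1.4876 N/mm
N_a = Gd⁴/(8D³k) = (75.8×10³ × 6.7⁴)/(8 × 91.0³ × 1.4876)
    = 1.52745e+08 / 8.96787e+06 = 17.03 → 17 coils

17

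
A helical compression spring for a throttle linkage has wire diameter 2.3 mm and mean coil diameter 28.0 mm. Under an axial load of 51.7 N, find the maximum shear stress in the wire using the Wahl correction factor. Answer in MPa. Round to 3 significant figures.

Spring index C = D/d = 28.0/2.3 = 12.1739
K_W = (4C−1)/(4C−4) + 0.615/C = 47.696/44.696 + 0.0505 = 1.1176
τ₀ = 8FD/(πd³) = 8·51.7·28.0/(π·2.3³) = 11580.8/38.224 = 302.97 MPa
τ_max = K·τ₀ = 1.1176 × 302.97 = 338.62 MPa

339 MPa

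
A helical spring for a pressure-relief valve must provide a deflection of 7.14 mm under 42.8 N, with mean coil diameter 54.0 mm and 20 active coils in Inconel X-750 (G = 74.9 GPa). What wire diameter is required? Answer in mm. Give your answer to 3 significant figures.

6.70 mm

Required rate k = F/δ = 42.8/7.14 = 5.9944 N/mm
d = (8D³N_a·k / G)^(1/4) = (8·54.0³·20·5.9944 / (74.9×10³))^0.25
  = (2016.3)^0.25 = 6.7010 mm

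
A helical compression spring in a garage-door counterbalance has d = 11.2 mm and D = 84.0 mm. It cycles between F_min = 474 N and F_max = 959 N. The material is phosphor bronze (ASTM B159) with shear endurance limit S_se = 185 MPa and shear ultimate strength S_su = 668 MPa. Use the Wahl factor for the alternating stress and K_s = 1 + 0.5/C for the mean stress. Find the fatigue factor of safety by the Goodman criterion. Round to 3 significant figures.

2.42

C = D/d = 84.0/11.2 = 7.5000; K_W = (4C−1)/(4C−4)+0.615/C = 1.1974; K_s = 1+0.5/C = 1.0667
F_a = (F_max−F_min)/2 = 242.5 N; F_m = (F_max+F_min)/2 = 716.5 N
τ_a = K_W·8F_aD/(πd³) = 1.1974 × 36.921 = 44.209 MPa
τ_m = K_s·8F_mD/(πd³) = 1.0667 × 109.09 = 116.36 MPa
Goodman: 1/n_f = τ_a/S_se + τ_m/S_su = 44.209/185 + 116.36/668 = 0.23897 + 0.17419 = 0.41316
n_f = 1/0.41316 = 2.42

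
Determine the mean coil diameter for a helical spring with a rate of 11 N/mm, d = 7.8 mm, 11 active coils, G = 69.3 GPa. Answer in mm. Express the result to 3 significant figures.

64.2 mm

D = (Gd⁴/(8N_a·k))^(1/3) = (69.3×10³·7.8⁴/(8·11·11))^(1/3)
  = (264994)^(1/3) = 64.2311 mm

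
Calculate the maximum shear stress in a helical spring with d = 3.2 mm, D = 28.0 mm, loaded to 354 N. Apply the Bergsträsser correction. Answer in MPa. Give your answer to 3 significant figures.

Spring index C = D/d = 28.0/3.2 = 8.7500
K_B = (4C+2)/(4C−3) = 37.000/32.000 = 1.1562
τ₀ = 8FD/(πd³) = 8·354·28.0/(π·3.2³) = 79296/102.94 = 770.29 MPa
τ_max = K·τ₀ = 1.1562 × 770.29 = 890.64 MPa

891 MPa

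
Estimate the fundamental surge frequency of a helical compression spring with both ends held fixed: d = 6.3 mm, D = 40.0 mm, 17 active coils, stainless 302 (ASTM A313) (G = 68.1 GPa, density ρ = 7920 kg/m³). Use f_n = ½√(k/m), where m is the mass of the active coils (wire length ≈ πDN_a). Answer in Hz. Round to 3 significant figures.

k = Gd⁴/(8D³N_a) = (68.1×10³)(6.3⁴)/(8·40.0³·17) = 12.325 N/mm = 12325 N/m
Wire length L = πDN_a = π·40.0·17 = 2136.3 mm
m = ρ·(πd²/4)·L = 7920 × 31.172×10⁻⁶ m² × 2.1363 m = 0.52742 kg
f_n = ½√(k/m) = 0.5·√(12325/0.52742) = 0.5·√(23369) = 76.434 Hz

76.4 Hz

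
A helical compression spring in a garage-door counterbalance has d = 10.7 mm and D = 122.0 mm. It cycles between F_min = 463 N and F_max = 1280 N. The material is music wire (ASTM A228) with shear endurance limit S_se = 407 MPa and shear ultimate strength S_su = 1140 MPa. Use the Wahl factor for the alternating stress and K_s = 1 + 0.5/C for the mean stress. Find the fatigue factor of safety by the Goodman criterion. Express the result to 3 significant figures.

C = D/d = 122.0/10.7 = 11.4019; K_W = (4C−1)/(4C−4)+0.615/C = 1.1260; K_s = 1+0.5/C = 1.0439
F_a = (F_max−F_min)/2 = 408.5 N; F_m = (F_max+F_min)/2 = 871.5 N
τ_a = K_W·8F_aD/(πd³) = 1.1260 × 103.6 = 116.65 MPa
τ_m = K_s·8F_mD/(πd³) = 1.0439 × 221.01 = 230.7 MPa
Goodman: 1/n_f = τ_a/S_se + τ_m/S_su = 116.65/407 + 230.7/1140 = 0.28662 + 0.20237 = 0.48899
n_f = 1/0.48899 = 2.045

2.05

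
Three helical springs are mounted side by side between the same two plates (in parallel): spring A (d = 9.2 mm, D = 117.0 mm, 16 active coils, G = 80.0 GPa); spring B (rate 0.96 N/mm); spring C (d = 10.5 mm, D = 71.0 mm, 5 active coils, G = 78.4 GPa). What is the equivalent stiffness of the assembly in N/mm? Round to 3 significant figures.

70.3 N/mm

k_A = Gd⁴/(8D³N_a) = (80.0×10³)(9.2⁴)/(8·117.0³·16) = 2.7956 N/mm
k_C = Gd⁴/(8D³N_a) = (78.4×10³)(10.5⁴)/(8·71.0³·5) = 66.564 N/mm
Parallel: k_eq = 2.7956 + 0.96 + 66.564 = 70.319 N/mm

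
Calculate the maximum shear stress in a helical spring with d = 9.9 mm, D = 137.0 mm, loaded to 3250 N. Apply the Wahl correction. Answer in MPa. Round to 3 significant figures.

Spring index C = D/d = 137.0/9.9 = 13.8384
K_W = (4C−1)/(4C−4) + 0.615/C = 54.354/51.354 + 0.0444 = 1.1029
τ₀ = 8FD/(πd³) = 8·3250·137.0/(π·9.9³) = 3.562e+06/3048.3 = 1168.5 MPa
τ_max = K·τ₀ = 1.1029 × 1168.5 = 1288.7 MPa

1290 MPa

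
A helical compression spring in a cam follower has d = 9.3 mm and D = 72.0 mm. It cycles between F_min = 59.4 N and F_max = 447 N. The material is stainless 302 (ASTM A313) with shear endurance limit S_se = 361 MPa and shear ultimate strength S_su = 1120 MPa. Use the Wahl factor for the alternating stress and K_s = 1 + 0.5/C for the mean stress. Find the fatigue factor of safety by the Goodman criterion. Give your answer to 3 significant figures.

4.99

C = D/d = 72.0/9.3 = 7.7419; K_W = (4C−1)/(4C−4)+0.615/C = 1.1907; K_s = 1+0.5/C = 1.0646
F_a = (F_max−F_min)/2 = 193.8 N; F_m = (F_max+F_min)/2 = 253.2 N
τ_a = K_W·8F_aD/(πd³) = 1.1907 × 44.175 = 52.598 MPa
τ_m = K_s·8F_mD/(πd³) = 1.0646 × 57.715 = 61.442 MPa
Goodman: 1/n_f = τ_a/S_se + τ_m/S_su = 52.598/361 + 61.442/1120 = 0.14570 + 0.05486 = 0.20056
n_f = 1/0.20056 = 4.986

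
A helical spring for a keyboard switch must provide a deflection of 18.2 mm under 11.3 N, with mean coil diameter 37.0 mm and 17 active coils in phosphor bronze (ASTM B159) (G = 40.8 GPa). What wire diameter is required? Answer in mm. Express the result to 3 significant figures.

Required rate k = F/δ = 11.3/18.2 = 0.62088 N/mm
d = (8D³N_a·k / G)^(1/4) = (8·37.0³·17·0.62088 / (40.8×10³))^0.25
  = (104.83)^0.25 = 3.1998 mm

3.20 mm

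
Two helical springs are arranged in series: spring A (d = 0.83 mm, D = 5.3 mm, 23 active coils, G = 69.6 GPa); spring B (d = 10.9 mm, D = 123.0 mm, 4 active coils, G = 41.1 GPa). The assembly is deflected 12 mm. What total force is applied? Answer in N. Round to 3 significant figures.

12.9 N

k_A = Gd⁴/(8D³N_a) = (69.6×10³)(0.83⁴)/(8·5.3³·23) = 1.2058 N/mm
k_B = Gd⁴/(8D³N_a) = (41.1×10³)(10.9⁴)/(8·123.0³·4) = 9.7428 N/mm
Series: 1/k_eq = 1/1.2058 + 1/9.7428 = 0.93196; k_eq = 1.073 N/mm
F = k_eq·δ = 1.073·12 = 12.876 N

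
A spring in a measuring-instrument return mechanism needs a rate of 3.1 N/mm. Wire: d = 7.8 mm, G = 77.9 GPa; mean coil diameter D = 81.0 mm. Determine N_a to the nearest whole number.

22

N_a = Gd⁴/(8D³k) = (77.9×10³ × 7.8⁴)/(8 × 81.0³ × 3.1)
    = 2.88347e+08 / 1.31797e+07 = 21.88 → 22 coils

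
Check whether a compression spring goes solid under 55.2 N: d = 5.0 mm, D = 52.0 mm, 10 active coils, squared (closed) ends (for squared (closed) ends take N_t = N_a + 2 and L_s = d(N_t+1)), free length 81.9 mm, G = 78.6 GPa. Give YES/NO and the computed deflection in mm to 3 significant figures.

k = Gd⁴/(8D³N_a) = (78.6×10³)(5.0⁴)/(8·52.0³·10) = 4.3672 N/mm
N_t = 12; L_s = 5.0·13 = 65 mm; δ_solid = L₀ − L_s = 81.9 − 65 = 16.9 mm
δ = F/k = 55.2/4.3672 = 12.64 mm
δ < δ_solid → spring does not go solid

NO, δ = 12.6 mm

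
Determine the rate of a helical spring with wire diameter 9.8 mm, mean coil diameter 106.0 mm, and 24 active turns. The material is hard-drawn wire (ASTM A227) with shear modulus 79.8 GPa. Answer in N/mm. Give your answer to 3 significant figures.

3.22 N/mm

k = Gd⁴/(8D³N_a) = (79.8×10³ × 9.8⁴) / (8 × 106.0³ × 24)
  = 7.3605e+08 / 2.28675e+08 = 3.2188 N/mm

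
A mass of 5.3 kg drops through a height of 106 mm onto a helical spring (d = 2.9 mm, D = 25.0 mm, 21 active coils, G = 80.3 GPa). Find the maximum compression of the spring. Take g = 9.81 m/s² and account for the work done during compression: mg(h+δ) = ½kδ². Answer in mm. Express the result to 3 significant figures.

99.3 mm

k = Gd⁴/(8D³N_a) = (80.3×10³)(2.9⁴)/(8·25.0³·21) = 2.1636 N/mm
W = mg = 5.3 × 9.81 = 51.993 N
½kδ² − Wδ − Wh = 0 → δ = (W + √(W² + 2kWh))/k
δ = (51.993 + √(2703.3 + 23848.4))/2.1636 = (51.993 + 162.95)/2.1636 = 99.343 mm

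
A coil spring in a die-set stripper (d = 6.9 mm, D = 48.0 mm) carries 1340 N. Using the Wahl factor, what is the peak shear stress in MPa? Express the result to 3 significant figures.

Spring index C = D/d = 48.0/6.9 = 6.9565
K_W = (4C−1)/(4C−4) + 0.615/C = 26.826/23.826 + 0.0884 = 1.2143
τ₀ = 8FD/(πd³) = 8·1340·48.0/(π·6.9³) = 514560/1032 = 498.58 MPa
τ_max = K·τ₀ = 1.2143 × 498.58 = 605.44 MPa

605 MPa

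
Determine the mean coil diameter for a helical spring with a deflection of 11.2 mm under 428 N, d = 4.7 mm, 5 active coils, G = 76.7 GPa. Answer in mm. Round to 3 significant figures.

Required rate k = F/δ = 428/11.2 = 38.214 N/mm
D = (Gd⁴/(8N_a·k))^(1/3) = (76.7×10³·4.7⁴/(8·5·38.214))^(1/3)
  = (24485.1)^(1/3) = 29.0380 mm

29.0 mm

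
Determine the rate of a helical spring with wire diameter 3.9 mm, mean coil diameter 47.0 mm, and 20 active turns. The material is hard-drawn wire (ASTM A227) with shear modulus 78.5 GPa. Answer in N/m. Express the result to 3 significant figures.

1090 N/m

k = Gd⁴/(8D³N_a) = (78.5×10³ × 3.9⁴) / (8 × 47.0³ × 20)
  = 1.81605e+07 / 1.66117e+07 = 1.0932 N/mm = 1093.2 N/m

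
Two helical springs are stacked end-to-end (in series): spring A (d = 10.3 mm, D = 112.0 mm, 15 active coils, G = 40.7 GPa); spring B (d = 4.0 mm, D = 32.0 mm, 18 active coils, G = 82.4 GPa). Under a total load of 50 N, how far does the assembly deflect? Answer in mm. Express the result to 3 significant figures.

k_A = Gd⁴/(8D³N_a) = (40.7×10³)(10.3⁴)/(8·112.0³·15) = 2.7171 N/mm
k_B = Gd⁴/(8D³N_a) = (82.4×10³)(4.0⁴)/(8·32.0³·18) = 4.4705 N/mm
Series: 1/k_eq = 1/2.7171 + 1/4.4705 = 0.59173; k_eq = 1.69 N/mm
δ = F/k_eq = 50/1.69 = 29.586 mm

29.6 mm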